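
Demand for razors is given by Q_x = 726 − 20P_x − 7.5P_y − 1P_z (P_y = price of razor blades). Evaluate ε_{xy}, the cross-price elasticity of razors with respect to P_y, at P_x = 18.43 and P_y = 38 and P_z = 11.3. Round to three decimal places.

At P_x = 18.43 and P_y = 38 and P_z = 11.3: Q_x = 61.1.
∂Q_x/∂P_y = -7.5.
ε = (∂Q_x/∂P_y)(P_y/Q_x) = -7.5 × (38/61.1) ≈ -4.664.

-4.664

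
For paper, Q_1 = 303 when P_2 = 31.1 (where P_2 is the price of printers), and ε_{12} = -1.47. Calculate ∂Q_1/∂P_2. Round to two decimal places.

-14.32

ε = (∂Q_1/∂P_2)·(P_2/Q_1) ⇒ ∂Q_1/∂P_2 = ε·Q_1/P_2 = -1.47 × 303/31.1 ≈ -14.32.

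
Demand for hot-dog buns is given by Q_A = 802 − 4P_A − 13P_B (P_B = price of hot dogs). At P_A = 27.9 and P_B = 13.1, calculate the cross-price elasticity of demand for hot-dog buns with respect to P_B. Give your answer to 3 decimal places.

At P_A = 27.9 and P_B = 13.1: Q_A = 520.1.
∂Q_A/∂P_B = -13.
ε = (∂Q_A/∂P_B)(P_B/Q_A) = -13 × (13.1/520.1) ≈ -0.327.

-0.327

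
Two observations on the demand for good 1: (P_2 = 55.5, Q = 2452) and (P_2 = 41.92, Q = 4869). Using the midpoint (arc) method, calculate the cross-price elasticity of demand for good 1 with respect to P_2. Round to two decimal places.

ΔQ_1 = 4869 − 2452 = 2417; ΔP_2 = 41.92 − 55.5 = -13.58.
Midpoints: Q̄_1 = 3660.5, P̄_2 = 48.71.
ε = (ΔQ_1/Q̄_1)/(ΔP_2/P̄_2) = (2417/3660.5)/(-13.58/48.71) ≈ -2.37.
ε < 0: good 1 and good 2 are complements.

-2.37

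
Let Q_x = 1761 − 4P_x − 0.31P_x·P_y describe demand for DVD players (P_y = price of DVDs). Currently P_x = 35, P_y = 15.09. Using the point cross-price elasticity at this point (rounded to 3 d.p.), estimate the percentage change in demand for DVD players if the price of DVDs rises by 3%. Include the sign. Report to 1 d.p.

-0.3%

At P_x = 35, P_y = 15.09: Q_x = 1457.274.
∂Q_x/∂P_y = -0.31P_x = -10.8500.
ε = (∂Q_x/∂P_y)(P_y/Q_x) = -10.8500 × 15.09/1457.274 ≈ -0.112.
%ΔQ_x ≈ ε × %ΔP_y = -0.112 × (3%) = -0.3%.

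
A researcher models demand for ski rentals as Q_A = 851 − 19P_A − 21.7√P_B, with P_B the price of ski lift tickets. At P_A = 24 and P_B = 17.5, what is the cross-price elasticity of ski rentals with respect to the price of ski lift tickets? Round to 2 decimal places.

-0.15

At P_A = 24 and P_B = 17.5: Q_A = 304.222.
∂Q_A/∂P_B = -21.7/(2√P_B) = -21.7/(2√17.5) = -2.5936.
ε = (∂Q_A/∂P_B)(P_B/Q_A) = -2.5936 × (17.5/304.222) ≈ -0.15.
ε < 0: complements.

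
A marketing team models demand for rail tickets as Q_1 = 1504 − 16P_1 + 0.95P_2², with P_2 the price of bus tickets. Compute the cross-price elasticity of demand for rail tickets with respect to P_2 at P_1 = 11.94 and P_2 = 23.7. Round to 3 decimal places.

0.578

At P_1 = 11.94 and P_2 = 23.7: Q_1 = 1846.565.
∂Q_1/∂P_2 = 1.9P_2 = 1.9(23.7) = 45.0300.
ε = (∂Q_1/∂P_2)(P_2/Q_1) = 45.0300 × (23.7/1846.565) ≈ 0.578.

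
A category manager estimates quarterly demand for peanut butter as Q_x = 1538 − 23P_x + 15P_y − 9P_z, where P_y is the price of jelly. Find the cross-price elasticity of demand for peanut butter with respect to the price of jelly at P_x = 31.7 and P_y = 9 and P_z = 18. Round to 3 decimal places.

At P_x = 31.7 and P_y = 9 and P_z = 18: Q_x = 781.9.
∂Q_x/∂P_y = 15.
ε = (∂Q_x/∂P_y)(P_y/Q_x) = 15 × (9/781.9) ≈ 0.173.
Since ε > 0, peanut butter and jelly are substitutes.

0.173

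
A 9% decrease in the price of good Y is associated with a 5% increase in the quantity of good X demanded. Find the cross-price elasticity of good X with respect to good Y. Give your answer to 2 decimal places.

-0.56

ε = (%ΔQ of good X) / (%ΔP of good Y) = (5%) / (-9%) ≈ -0.56.
Negative cross-price elasticity: complements.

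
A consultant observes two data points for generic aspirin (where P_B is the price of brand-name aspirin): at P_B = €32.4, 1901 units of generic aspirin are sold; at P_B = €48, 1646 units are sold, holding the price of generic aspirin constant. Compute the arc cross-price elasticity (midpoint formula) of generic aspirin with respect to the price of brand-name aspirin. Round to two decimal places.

ΔQ_A = 1646 − 1901 = -255; ΔP_B = 48 − 32.4 = 15.6.
Midpoints: Q̄_A = 1773.5, P̄_B = 40.20.
ε = (ΔQ_A/Q̄_A)/(ΔP_B/P̄_B) = (-255/1773.5)/(15.6/40.20) ≈ -0.37.

-0.37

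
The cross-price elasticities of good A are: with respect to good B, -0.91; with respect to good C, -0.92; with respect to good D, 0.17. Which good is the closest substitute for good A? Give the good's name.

good D

Substitutes have ε > 0. Among the positive values, 0.17 (good D) is largest.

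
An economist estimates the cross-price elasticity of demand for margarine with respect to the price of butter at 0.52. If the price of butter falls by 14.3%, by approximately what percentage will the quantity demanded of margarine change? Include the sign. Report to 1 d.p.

-7.4%

%ΔQ ≈ ε × %ΔP of butter = 0.52 × (-14.3%) = -7.4%.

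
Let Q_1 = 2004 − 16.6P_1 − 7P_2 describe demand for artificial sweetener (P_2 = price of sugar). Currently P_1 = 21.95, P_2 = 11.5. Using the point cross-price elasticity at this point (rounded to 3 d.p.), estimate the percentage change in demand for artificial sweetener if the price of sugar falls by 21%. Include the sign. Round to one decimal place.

At P_1 = 21.95, P_2 = 11.5: Q_1 = 1559.13.
∂Q_1/∂P_2 = -7.
ε = (∂Q_1/∂P_2)(P_2/Q_1) = -7.0000 × 11.5/1559.13 ≈ -0.052.
%ΔQ_1 ≈ ε × %ΔP_2 = -0.052 × (-21%) = 1.1%.

1.1%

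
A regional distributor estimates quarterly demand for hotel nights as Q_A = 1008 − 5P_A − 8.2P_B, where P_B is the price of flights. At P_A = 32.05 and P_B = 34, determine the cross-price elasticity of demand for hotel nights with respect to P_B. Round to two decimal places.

-0.49

At P_A = 32.05 and P_B = 34: Q_A = 568.95.
∂Q_A/∂P_B = -8.2.
ε = (∂Q_A/∂P_B)(P_B/Q_A) = -8.2 × (34/568.95) ≈ -0.49.
Since ε < 0, hotel nights and flights are complements.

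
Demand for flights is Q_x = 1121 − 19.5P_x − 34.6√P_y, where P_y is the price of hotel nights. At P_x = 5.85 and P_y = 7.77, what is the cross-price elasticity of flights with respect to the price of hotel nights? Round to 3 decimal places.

-0.053

At P_x = 5.85 and P_y = 7.77: Q_x = 910.478.
∂Q_x/∂P_y = -34.6/(2√P_y) = -34.6/(2√7.77) = -6.2063.
ε = (∂Q_x/∂P_y)(P_y/Q_x) = -6.2063 × (7.77/910.478) ≈ -0.053.
ε < 0: complements.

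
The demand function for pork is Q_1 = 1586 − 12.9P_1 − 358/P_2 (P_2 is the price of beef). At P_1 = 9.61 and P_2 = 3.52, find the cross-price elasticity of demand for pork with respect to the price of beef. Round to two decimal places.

0.07

At P_1 = 9.61 and P_2 = 3.52: Q_1 = 1360.326.
∂Q_1/∂P_2 = 358/P_2² = 28.8933.
ε = (∂Q_1/∂P_2)(P_2/Q_1) = 28.8933 × (3.52/1360.326) ≈ 0.07.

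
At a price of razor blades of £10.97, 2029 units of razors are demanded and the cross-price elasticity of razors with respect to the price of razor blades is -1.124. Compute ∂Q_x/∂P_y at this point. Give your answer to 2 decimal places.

-207.89

ε = (∂Q_x/∂P_y)·(P_y/Q_x) ⇒ ∂Q_x/∂P_y = ε·Q_x/P_y = -1.124 × 2029/10.97 ≈ -207.89.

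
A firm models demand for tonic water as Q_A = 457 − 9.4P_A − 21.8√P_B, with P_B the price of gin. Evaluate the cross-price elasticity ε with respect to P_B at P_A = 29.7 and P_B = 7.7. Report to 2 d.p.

At P_A = 29.7 and P_B = 7.7: Q_A = 117.327.
∂Q_A/∂P_B = -21.8/(2√P_B) = -21.8/(2√7.7) = -3.9281.
ε = (∂Q_A/∂P_B)(P_B/Q_A) = -3.9281 × (7.7/117.327) ≈ -0.26.
ε < 0: complements.

-0.26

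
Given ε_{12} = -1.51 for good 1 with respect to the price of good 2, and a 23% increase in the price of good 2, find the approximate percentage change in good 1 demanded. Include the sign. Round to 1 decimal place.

%ΔQ ≈ ε × %ΔP of good 2 = -1.51 × (23%) = -34.7%.

-34.7%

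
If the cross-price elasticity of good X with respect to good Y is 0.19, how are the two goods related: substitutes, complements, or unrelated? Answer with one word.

substitutes

ε = 0.19 > 0, so a higher price of good Y raises demand for good X: substitutes.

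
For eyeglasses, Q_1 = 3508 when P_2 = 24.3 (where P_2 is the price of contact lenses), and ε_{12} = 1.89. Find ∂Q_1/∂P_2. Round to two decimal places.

ε = (∂Q_1/∂P_2)·(P_2/Q_1) ⇒ ∂Q_1/∂P_2 = ε·Q_1/P_2 = 1.89 × 3508/24.3 ≈ 272.84.

272.84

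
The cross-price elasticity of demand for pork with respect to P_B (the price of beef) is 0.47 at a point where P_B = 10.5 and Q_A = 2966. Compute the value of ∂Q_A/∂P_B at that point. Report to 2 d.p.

132.76

ε = (∂Q_A/∂P_B)·(P_B/Q_A) ⇒ ∂Q_A/∂P_B = ε·Q_A/P_B = 0.47 × 2966/10.5 ≈ 132.76.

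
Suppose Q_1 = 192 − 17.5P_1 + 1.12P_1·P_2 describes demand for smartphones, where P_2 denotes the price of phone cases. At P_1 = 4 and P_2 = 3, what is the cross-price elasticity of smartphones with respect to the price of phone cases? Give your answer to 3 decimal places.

At P_1 = 4 and P_2 = 3: Q_1 = 135.44.
∂Q_1/∂P_2 = 1.12P_1 = 1.12(4) = 4.4800.
ε = (∂Q_1/∂P_2)(P_2/Q_1) = 4.4800 × (3/135.44) ≈ 0.099.
ε > 0: substitutes.

0.099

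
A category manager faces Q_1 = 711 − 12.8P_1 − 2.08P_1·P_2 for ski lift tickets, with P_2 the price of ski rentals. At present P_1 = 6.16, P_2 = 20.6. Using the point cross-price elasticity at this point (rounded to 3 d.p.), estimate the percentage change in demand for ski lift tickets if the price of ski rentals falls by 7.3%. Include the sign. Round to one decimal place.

At P_1 = 6.16, P_2 = 20.6: Q_1 = 368.208.
∂Q_1/∂P_2 = -2.08P_1 = -12.8128.
ε = (∂Q_1/∂P_2)(P_2/Q_1) = -12.8128 × 20.6/368.208 ≈ -0.717.
%ΔQ_1 ≈ ε × %ΔP_2 = -0.717 × (-7.3%) = 5.2%.

5.2%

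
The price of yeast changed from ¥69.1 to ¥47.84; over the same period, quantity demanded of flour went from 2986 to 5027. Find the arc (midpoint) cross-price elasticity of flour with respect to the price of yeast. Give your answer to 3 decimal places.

-1.401

ΔQ_A = 5027 − 2986 = 2041; ΔP_B = 47.84 − 69.1 = -21.26.
Midpoints: Q̄_A = 4006.5, P̄_B = 58.47.
ε = (ΔQ_A/Q̄_A)/(ΔP_B/P̄_B) = (2041/4006.5)/(-21.26/58.47) ≈ -1.401.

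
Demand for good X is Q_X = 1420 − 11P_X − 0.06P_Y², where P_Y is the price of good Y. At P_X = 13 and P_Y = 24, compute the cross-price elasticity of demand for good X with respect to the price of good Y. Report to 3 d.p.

At P_X = 13 and P_Y = 24: Q_X = 1242.44.
∂Q_X/∂P_Y = -0.12P_Y = -0.12(24) = -2.8800.
ε = (∂Q_X/∂P_Y)(P_Y/Q_X) = -2.8800 × (24/1242.44) ≈ -0.056.

-0.056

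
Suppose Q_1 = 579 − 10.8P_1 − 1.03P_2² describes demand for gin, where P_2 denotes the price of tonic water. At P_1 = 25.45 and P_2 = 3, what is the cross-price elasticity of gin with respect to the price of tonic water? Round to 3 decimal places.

-0.063

At P_1 = 25.45 and P_2 = 3: Q_1 = 294.87.
∂Q_1/∂P_2 = -2.06P_2 = -2.06(3) = -6.1800.
ε = (∂Q_1/∂P_2)(P_2/Q_1) = -6.1800 × (3/294.87) ≈ -0.063.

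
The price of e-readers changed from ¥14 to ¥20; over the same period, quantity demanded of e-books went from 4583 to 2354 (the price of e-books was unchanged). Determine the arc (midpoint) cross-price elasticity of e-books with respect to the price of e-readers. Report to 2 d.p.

ΔQ_A = 2354 − 4583 = -2229; ΔP_B = 20 − 14 = 6.
Midpoints: Q̄_A = 3468.5, P̄_B = 17.00.
ε = (ΔQ_A/Q̄_A)/(ΔP_B/P̄_B) = (-2229/3468.5)/(6/17.00) ≈ -1.82.

-1.82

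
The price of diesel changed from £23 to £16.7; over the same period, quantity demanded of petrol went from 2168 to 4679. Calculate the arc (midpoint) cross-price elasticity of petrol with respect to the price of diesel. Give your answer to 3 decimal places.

ΔQ_A = 4679 − 2168 = 2511; ΔP_B = 16.7 − 23 = -6.3.
Midpoints: Q̄_A = 3423.5, P̄_B = 19.85.
ε = (ΔQ_A/Q̄_A)/(ΔP_B/P̄_B) = (2511/3423.5)/(-6.3/19.85) ≈ -2.311.

-2.311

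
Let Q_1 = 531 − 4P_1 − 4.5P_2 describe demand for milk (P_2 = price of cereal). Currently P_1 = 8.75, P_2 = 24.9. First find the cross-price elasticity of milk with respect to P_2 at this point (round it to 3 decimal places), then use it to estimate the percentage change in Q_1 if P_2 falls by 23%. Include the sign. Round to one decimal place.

6.7%

At P_1 = 8.75, P_2 = 24.9: Q_1 = 383.95.
∂Q_1/∂P_2 = -4.5.
ε = (∂Q_1/∂P_2)(P_2/Q_1) = -4.5000 × 24.9/383.95 ≈ -0.292.
%ΔQ_1 ≈ ε × %ΔP_2 = -0.292 × (-23%) = 6.7%.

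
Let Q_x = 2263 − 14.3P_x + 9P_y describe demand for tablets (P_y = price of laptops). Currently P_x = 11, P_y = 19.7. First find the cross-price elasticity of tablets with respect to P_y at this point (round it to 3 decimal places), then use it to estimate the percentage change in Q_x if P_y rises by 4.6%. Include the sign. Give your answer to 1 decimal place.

At P_x = 11, P_y = 19.7: Q_x = 2283.
∂Q_x/∂P_y = 9.
ε = (∂Q_x/∂P_y)(P_y/Q_x) = 9.0000 × 19.7/2283 ≈ 0.078.
%ΔQ_x ≈ ε × %ΔP_y = 0.078 × (4.6%) = 0.4%.

0.4%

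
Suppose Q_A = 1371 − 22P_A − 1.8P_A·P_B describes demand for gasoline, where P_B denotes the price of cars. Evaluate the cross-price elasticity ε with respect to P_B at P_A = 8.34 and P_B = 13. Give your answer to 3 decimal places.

-0.197

At P_A = 8.34 and P_B = 13: Q_A = 992.364.
∂Q_A/∂P_B = -1.8P_A = -1.8(8.34) = -15.0120.
ε = (∂Q_A/∂P_B)(P_B/Q_A) = -15.0120 × (13/992.364) ≈ -0.197.
ε < 0: complements.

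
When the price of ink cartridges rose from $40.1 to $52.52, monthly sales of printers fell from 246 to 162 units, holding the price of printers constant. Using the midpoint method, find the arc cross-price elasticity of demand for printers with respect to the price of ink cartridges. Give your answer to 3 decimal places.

-1.535

ΔQ_A = 162 − 246 = -84; ΔP_B = 52.52 − 40.1 = 12.42.
Midpoints: Q̄_A = 204.0, P̄_B = 46.31.
ε = (ΔQ_A/Q̄_A)/(ΔP_B/P̄_B) = (-84/204.0)/(12.42/46.31) ≈ -1.535.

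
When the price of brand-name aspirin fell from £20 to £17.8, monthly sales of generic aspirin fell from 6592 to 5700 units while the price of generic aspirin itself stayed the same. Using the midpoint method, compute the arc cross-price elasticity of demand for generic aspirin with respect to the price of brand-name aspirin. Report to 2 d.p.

ΔQ_A = 5700 − 6592 = -892; ΔP_B = 17.8 − 20 = -2.2.
Midpoints: Q̄_A = 6146.0, P̄_B = 18.90.
ε = (ΔQ_A/Q̄_A)/(ΔP_B/P̄_B) = (-892/6146.0)/(-2.2/18.90) ≈ 1.25.
ε > 0: generic aspirin and brand-name aspirin are substitutes.

1.25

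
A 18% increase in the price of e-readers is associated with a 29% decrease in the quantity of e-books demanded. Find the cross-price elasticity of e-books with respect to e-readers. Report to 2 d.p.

-1.61

ε = (%ΔQ of e-books) / (%ΔP of e-readers) = (-29%) / (18%) ≈ -1.61.
Negative cross-price elasticity: complements.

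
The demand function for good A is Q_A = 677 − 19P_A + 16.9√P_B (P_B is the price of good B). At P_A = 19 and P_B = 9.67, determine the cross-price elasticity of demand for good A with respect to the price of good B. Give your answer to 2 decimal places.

0.07

At P_A = 19 and P_B = 9.67: Q_A = 368.553.
∂Q_A/∂P_B = 16.9/(2√P_B) = 16.9/(2√9.67) = 2.7173.
ε = (∂Q_A/∂P_B)(P_B/Q_A) = 2.7173 × (9.67/368.553) ≈ 0.07.
ε > 0: substitutes.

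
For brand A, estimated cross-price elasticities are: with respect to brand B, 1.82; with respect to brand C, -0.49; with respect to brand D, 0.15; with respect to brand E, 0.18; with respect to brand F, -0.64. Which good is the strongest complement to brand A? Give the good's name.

brand F

Complements have ε < 0. The most negative value is -0.64 (brand F).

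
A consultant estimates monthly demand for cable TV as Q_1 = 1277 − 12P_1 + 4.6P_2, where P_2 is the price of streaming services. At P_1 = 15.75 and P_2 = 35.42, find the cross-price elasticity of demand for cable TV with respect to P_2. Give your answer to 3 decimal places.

0.130

At P_1 = 15.75 and P_2 = 35.42: Q_1 = 1250.932.
∂Q_1/∂P_2 = 4.6.
ε = (∂Q_1/∂P_2)(P_2/Q_1) = 4.6 × (35.42/1250.932) ≈ 0.130.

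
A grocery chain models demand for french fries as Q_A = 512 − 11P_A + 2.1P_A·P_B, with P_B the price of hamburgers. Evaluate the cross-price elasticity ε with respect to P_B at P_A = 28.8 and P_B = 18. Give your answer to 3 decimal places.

At P_A = 28.8 and P_B = 18: Q_A = 1283.84.
∂Q_A/∂P_B = 2.1P_A = 2.1(28.8) = 60.4800.
ε = (∂Q_A/∂P_B)(P_B/Q_A) = 60.4800 × (18/1283.84) ≈ 0.848.
ε > 0: substitutes.

0.848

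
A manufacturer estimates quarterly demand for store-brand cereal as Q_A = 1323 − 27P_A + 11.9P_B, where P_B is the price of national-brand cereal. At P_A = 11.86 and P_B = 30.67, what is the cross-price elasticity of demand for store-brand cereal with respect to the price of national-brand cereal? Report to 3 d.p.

At P_A = 11.86 and P_B = 30.67: Q_A = 1367.753.
∂Q_A/∂P_B = 11.9.
ε = (∂Q_A/∂P_B)(P_B/Q_A) = 11.9 × (30.67/1367.753) ≈ 0.267.

0.267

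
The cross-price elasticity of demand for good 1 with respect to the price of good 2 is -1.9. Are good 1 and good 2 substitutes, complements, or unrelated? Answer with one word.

ε = -1.9 < 0, so a higher price of good 2 lowers demand for good 1: complements.

complements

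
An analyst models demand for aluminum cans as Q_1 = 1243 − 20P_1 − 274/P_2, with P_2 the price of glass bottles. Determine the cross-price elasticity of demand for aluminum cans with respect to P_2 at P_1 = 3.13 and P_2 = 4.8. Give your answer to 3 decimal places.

At P_1 = 3.13 and P_2 = 4.8: Q_1 = 1123.317.
∂Q_1/∂P_2 = 274/P_2² = 11.8924.
ε = (∂Q_1/∂P_2)(P_2/Q_1) = 11.8924 × (4.8/1123.317) ≈ 0.051.
ε > 0: substitutes.

0.051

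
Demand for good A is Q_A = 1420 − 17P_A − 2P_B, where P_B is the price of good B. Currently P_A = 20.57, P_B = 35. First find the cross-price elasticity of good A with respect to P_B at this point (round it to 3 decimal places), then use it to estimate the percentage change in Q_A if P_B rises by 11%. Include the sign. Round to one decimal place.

At P_A = 20.57, P_B = 35: Q_A = 1000.31.
∂Q_A/∂P_B = -2.
ε = (∂Q_A/∂P_B)(P_B/Q_A) = -2.0000 × 35/1000.31 ≈ -0.070.
%ΔQ_A ≈ ε × %ΔP_B = -0.070 × (11%) = -0.8%.

-0.8%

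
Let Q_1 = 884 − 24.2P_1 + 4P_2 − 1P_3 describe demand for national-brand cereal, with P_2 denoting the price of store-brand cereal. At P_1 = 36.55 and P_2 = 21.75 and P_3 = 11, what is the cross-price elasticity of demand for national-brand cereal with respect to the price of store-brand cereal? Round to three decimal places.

At P_1 = 36.55 and P_2 = 21.75 and P_3 = 11: Q_1 = 75.49.
∂Q_1/∂P_2 = 4.
ε = (∂Q_1/∂P_2)(P_2/Q_1) = 4 × (21.75/75.49) ≈ 1.152.

1.152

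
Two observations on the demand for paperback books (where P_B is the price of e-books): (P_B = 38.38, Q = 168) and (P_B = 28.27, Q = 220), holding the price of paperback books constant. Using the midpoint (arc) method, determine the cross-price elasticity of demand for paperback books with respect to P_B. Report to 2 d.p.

-0.88

ΔQ_A = 220 − 168 = 52; ΔP_B = 28.27 − 38.38 = -10.11.
Midpoints: Q̄_A = 194.0, P̄_B = 33.33.
ε = (ΔQ_A/Q̄_A)/(ΔP_B/P̄_B) = (52/194.0)/(-10.11/33.33) ≈ -0.88.
ε < 0: paperback books and e-books are complements.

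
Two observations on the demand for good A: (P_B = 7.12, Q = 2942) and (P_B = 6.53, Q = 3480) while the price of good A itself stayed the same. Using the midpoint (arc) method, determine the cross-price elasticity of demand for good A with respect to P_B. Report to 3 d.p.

ΔQ_A = 3480 − 2942 = 538; ΔP_B = 6.53 − 7.12 = -0.59.
Midpoints: Q̄_A = 3211.0, P̄_B = 6.83.
ε = (ΔQ_A/Q̄_A)/(ΔP_B/P̄_B) = (538/3211.0)/(-0.59/6.83) ≈ -1.938.
ε < 0: good A and good B are complements.

-1.938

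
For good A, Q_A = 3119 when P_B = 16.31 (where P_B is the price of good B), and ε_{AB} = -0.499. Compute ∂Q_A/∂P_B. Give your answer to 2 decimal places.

-95.42

ε = (∂Q_A/∂P_B)·(P_B/Q_A) ⇒ ∂Q_A/∂P_B = ε·Q_A/P_B = -0.499 × 3119/16.31 ≈ -95.42.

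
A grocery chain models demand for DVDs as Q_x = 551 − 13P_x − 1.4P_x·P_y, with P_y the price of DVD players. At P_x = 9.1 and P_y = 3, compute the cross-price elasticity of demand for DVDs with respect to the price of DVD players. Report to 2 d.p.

At P_x = 9.1 and P_y = 3: Q_x = 394.48.
∂Q_x/∂P_y = -1.4P_x = -1.4(9.1) = -12.7400.
ε = (∂Q_x/∂P_y)(P_y/Q_x) = -12.7400 × (3/394.48) ≈ -0.10.
ε < 0: complements.

-0.10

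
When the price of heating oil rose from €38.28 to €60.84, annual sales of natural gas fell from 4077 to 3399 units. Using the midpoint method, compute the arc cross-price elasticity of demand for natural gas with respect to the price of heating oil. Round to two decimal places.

-0.40

ΔQ_A = 3399 − 4077 = -678; ΔP_B = 60.84 − 38.28 = 22.56.
Midpoints: Q̄_A = 3738.0, P̄_B = 49.56.
ε = (ΔQ_A/Q̄_A)/(ΔP_B/P̄_B) = (-678/3738.0)/(22.56/49.56) ≈ -0.40.
ε < 0: natural gas and heating oil are complements.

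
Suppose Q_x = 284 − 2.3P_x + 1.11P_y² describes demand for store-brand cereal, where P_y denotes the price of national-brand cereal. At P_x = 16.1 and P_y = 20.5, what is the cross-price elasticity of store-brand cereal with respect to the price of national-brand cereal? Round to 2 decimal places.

1.31

At P_x = 16.1 and P_y = 20.5: Q_x = 713.448.
∂Q_x/∂P_y = 2.22P_y = 2.22(20.5) = 45.5100.
ε = (∂Q_x/∂P_y)(P_y/Q_x) = 45.5100 × (20.5/713.448) ≈ 1.31.
ε > 0: substitutes.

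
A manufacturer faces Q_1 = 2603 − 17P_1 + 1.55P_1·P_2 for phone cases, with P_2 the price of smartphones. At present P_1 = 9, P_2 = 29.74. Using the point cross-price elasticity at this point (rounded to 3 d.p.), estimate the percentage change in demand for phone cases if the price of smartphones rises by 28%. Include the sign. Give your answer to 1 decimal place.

4.1%

At P_1 = 9, P_2 = 29.74: Q_1 = 2864.873.
∂Q_1/∂P_2 = 1.55P_1 = 13.9500.
ε = (∂Q_1/∂P_2)(P_2/Q_1) = 13.9500 × 29.74/2864.873 ≈ 0.145.
%ΔQ_1 ≈ ε × %ΔP_2 = 0.145 × (28%) = 4.1%.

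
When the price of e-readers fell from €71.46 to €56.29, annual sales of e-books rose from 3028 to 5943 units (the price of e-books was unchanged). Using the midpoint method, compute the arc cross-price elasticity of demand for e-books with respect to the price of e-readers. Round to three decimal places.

ΔQ_A = 5943 − 3028 = 2915; ΔP_B = 56.29 − 71.46 = -15.17.
Midpoints: Q̄_A = 4485.5, P̄_B = 63.88.
ε = (ΔQ_A/Q̄_A)/(ΔP_B/P̄_B) = (2915/4485.5)/(-15.17/63.88) ≈ -2.736.
ε < 0: e-books and e-readers are complements.

-2.736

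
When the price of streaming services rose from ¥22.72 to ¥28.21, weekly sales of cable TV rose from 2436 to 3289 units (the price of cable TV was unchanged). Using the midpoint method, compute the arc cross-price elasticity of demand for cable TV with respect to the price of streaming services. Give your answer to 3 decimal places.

1.382

ΔQ_A = 3289 − 2436 = 853; ΔP_B = 28.21 − 22.72 = 5.49.
Midpoints: Q̄_A = 2862.5, P̄_B = 25.46.
ε = (ΔQ_A/Q̄_A)/(ΔP_B/P̄_B) = (853/2862.5)/(5.49/25.46) ≈ 1.382.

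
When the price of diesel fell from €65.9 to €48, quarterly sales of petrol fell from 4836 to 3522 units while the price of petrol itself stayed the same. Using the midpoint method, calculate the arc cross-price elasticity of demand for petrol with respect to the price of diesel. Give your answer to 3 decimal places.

1.000

ΔQ_A = 3522 − 4836 = -1314; ΔP_B = 48 − 65.9 = -17.9.
Midpoints: Q̄_A = 4179.0, P̄_B = 56.95.
ε = (ΔQ_A/Q̄_A)/(ΔP_B/P̄_B) = (-1314/4179.0)/(-17.9/56.95) ≈ 1.000.
ε > 0: petrol and diesel are substitutes.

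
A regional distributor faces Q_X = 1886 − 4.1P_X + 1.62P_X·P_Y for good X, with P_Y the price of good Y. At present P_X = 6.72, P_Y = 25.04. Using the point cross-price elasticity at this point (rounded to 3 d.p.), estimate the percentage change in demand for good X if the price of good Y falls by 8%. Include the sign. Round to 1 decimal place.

At P_X = 6.72, P_Y = 25.04: Q_X = 2131.043.
∂Q_X/∂P_Y = 1.62P_X = 10.8864.
ε = (∂Q_X/∂P_Y)(P_Y/Q_X) = 10.8864 × 25.04/2131.043 ≈ 0.128.
%ΔQ_X ≈ ε × %ΔP_Y = 0.128 × (-8%) = -1.0%.

-1.0%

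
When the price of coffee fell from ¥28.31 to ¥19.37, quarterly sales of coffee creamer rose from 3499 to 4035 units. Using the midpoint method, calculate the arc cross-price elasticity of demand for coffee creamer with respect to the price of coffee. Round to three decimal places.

-0.379

ΔQ_A = 4035 − 3499 = 536; ΔP_B = 19.37 − 28.31 = -8.94.
Midpoints: Q̄_A = 3767.0, P̄_B = 23.84.
ε = (ΔQ_A/Q̄_A)/(ΔP_B/P̄_B) = (536/3767.0)/(-8.94/23.84) ≈ -0.379.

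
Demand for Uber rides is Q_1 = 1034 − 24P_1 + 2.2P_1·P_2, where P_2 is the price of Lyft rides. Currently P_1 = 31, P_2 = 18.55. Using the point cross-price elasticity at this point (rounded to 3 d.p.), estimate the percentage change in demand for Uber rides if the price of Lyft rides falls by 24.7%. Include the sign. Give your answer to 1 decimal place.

At P_1 = 31, P_2 = 18.55: Q_1 = 1555.11.
∂Q_1/∂P_2 = 2.2P_1 = 68.2000.
ε = (∂Q_1/∂P_2)(P_2/Q_1) = 68.2000 × 18.55/1555.11 ≈ 0.814.
%ΔQ_1 ≈ ε × %ΔP_2 = 0.814 × (-24.7%) = -20.1%.

-20.1%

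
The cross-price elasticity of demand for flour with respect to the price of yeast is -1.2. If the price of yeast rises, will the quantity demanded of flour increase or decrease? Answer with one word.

ε < 0 and the price of yeast rises, so the quantity of flour moves in the opposite direction: it decreases.

decrease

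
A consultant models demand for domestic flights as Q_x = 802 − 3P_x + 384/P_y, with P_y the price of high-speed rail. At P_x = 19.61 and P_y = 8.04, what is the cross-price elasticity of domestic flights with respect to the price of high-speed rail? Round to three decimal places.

-0.060

At P_x = 19.61 and P_y = 8.04: Q_x = 790.931.
∂Q_x/∂P_y = −384/P_y² = -5.9404.
ε = (∂Q_x/∂P_y)(P_y/Q_x) = -5.9404 × (8.04/790.931) ≈ -0.060.
ε < 0: complements.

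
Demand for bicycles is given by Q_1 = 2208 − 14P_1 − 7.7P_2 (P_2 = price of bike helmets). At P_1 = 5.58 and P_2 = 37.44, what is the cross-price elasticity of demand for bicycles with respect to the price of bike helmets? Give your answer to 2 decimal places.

-0.16

At P_1 = 5.58 and P_2 = 37.44: Q_1 = 1841.592.
∂Q_1/∂P_2 = -7.7.
ε = (∂Q_1/∂P_2)(P_2/Q_1) = -7.7 × (37.44/1841.592) ≈ -0.16.
Since ε < 0, bicycles and bike helmets are complements.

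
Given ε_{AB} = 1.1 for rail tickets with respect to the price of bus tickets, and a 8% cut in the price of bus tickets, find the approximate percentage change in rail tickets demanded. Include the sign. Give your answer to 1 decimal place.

%ΔQ ≈ ε × %ΔP of bus tickets = 1.1 × (-8%) = -8.8%.

-8.8%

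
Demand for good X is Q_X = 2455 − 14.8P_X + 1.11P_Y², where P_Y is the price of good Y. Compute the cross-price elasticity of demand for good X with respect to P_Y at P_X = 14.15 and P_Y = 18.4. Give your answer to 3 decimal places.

At P_X = 14.15 and P_Y = 18.4: Q_X = 2621.382.
∂Q_X/∂P_Y = 2.22P_Y = 2.22(18.4) = 40.8480.
ε = (∂Q_X/∂P_Y)(P_Y/Q_X) = 40.8480 × (18.4/2621.382) ≈ 0.287.
ε > 0: substitutes.

0.287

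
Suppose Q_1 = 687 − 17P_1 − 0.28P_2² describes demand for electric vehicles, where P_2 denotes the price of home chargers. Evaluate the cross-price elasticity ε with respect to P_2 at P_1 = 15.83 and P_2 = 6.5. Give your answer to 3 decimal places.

-0.058

At P_1 = 15.83 and P_2 = 6.5: Q_1 = 406.06.
∂Q_1/∂P_2 = -0.56P_2 = -0.56(6.5) = -3.6400.
ε = (∂Q_1/∂P_2)(P_2/Q_1) = -3.6400 × (6.5/406.06) ≈ -0.058.
ε < 0: complements.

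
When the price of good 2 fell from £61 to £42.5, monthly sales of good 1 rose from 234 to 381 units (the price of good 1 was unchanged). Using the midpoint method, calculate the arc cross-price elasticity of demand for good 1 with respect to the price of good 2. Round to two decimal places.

-1.34

ΔQ_1 = 381 − 234 = 147; ΔP_2 = 42.5 − 61 = -18.5.
Midpoints: Q̄_1 = 307.5, P̄_2 = 51.75.
ε = (ΔQ_1/Q̄_1)/(ΔP_2/P̄_2) = (147/307.5)/(-18.5/51.75) ≈ -1.34.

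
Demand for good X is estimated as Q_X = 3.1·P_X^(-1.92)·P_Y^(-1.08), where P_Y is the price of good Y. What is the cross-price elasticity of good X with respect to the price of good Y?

In a log-linear (constant-elasticity) demand function, the coefficient on the exponent of P_Y is the cross-price elasticity.
ε = -1.08. Negative, so good X and good Y are complements.

-1.08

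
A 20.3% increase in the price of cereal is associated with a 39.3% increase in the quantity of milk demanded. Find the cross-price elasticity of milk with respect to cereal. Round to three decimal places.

ε = (%ΔQ of milk) / (%ΔP of cereal) = (39.3%) / (20.3%) ≈ 1.936.
Positive cross-price elasticity: substitutes.

1.936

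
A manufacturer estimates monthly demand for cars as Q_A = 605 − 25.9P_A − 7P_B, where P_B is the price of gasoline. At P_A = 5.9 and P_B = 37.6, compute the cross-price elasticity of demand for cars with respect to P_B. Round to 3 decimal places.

-1.393

At P_A = 5.9 and P_B = 37.6: Q_A = 188.99.
∂Q_A/∂P_B = -7.
ε = (∂Q_A/∂P_B)(P_B/Q_A) = -7 × (37.6/188.99) ≈ -1.393.
Since ε < 0, cars and gasoline are complements.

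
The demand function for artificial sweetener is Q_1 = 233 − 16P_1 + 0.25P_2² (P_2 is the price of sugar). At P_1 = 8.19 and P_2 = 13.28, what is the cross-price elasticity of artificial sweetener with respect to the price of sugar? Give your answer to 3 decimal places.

At P_1 = 8.19 and P_2 = 13.28: Q_1 = 146.050.
∂Q_1/∂P_2 = 0.5P_2 = 0.5(13.28) = 6.6400.
ε = (∂Q_1/∂P_2)(P_2/Q_1) = 6.6400 × (13.28/146.050) ≈ 0.604.
ε > 0: substitutes.

0.604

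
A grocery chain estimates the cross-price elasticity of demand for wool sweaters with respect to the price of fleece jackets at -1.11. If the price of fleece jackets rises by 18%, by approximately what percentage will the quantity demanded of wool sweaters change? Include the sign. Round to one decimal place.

-20.0%

%ΔQ ≈ ε × %ΔP of fleece jackets = -1.11 × (18%) = -20.0%.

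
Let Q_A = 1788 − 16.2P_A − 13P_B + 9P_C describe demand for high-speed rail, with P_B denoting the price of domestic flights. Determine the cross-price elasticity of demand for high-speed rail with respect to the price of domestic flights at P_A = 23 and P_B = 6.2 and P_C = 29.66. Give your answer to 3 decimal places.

-0.050

At P_A = 23 and P_B = 6.2 and P_C = 29.66: Q_A = 1601.74.
∂Q_A/∂P_B = -13.
ε = (∂Q_A/∂P_B)(P_B/Q_A) = -13 × (6.2/1601.74) ≈ -0.050.
Since ε < 0, high-speed rail and domestic flights are complements.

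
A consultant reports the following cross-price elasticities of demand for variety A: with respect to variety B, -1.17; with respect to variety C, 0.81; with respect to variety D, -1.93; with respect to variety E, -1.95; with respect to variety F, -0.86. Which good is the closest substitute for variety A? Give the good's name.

variety C

Substitutes have ε > 0. Among the positive values, 0.81 (variety C) is largest.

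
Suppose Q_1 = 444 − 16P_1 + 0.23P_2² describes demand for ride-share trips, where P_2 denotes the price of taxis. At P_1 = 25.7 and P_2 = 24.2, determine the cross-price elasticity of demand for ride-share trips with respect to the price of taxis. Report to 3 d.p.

At P_1 = 25.7 and P_2 = 24.2: Q_1 = 167.497.
∂Q_1/∂P_2 = 0.46P_2 = 0.46(24.2) = 11.1320.
ε = (∂Q_1/∂P_2)(P_2/Q_1) = 11.1320 × (24.2/167.497) ≈ 1.608.

1.608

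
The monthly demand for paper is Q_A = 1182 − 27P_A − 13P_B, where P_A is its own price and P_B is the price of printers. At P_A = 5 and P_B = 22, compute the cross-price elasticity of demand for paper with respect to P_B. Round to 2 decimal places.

-0.38

At P_A = 5 and P_B = 22: Q_A = 761.
∂Q_A/∂P_B = -13.
ε = (∂Q_A/∂P_B)(P_B/Q_A) = -13 × (22/761) ≈ -0.38.
Since ε < 0, paper and printers are complements.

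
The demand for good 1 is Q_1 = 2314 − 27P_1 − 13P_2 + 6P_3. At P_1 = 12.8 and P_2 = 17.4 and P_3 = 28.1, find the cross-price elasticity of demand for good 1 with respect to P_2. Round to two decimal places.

-0.12

At P_1 = 12.8 and P_2 = 17.4 and P_3 = 28.1: Q_1 = 1910.8.
∂Q_1/∂P_2 = -13.
ε = (∂Q_1/∂P_2)(P_2/Q_1) = -13 × (17.4/1910.8) ≈ -0.12.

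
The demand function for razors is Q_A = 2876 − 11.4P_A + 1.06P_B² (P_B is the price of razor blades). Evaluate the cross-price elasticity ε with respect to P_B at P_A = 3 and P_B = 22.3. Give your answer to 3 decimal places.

At P_A = 3 and P_B = 22.3: Q_A = 3368.927.
∂Q_A/∂P_B = 2.12P_B = 2.12(22.3) = 47.2760.
ε = (∂Q_A/∂P_B)(P_B/Q_A) = 47.2760 × (22.3/3368.927) ≈ 0.313.

0.313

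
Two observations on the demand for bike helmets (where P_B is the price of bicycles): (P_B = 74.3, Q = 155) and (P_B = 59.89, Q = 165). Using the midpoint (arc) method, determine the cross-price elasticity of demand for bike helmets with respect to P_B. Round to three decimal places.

ΔQ_A = 165 − 155 = 10; ΔP_B = 59.89 − 74.3 = -14.41.
Midpoints: Q̄_A = 160.0, P̄_B = 67.09.
ε = (ΔQ_A/Q̄_A)/(ΔP_B/P̄_B) = (10/160.0)/(-14.41/67.09) ≈ -0.291.
ε < 0: bike helmets and bicycles are complements.

-0.291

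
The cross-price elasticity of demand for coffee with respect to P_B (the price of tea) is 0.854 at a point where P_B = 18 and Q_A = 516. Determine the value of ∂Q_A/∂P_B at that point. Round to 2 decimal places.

ε = (∂Q_A/∂P_B)·(P_B/Q_A) ⇒ ∂Q_A/∂P_B = ε·Q_A/P_B = 0.854 × 516/18 ≈ 24.48.

24.48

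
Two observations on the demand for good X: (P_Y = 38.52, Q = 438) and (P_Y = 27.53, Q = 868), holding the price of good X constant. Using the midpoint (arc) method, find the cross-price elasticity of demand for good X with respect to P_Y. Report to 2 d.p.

ΔQ_X = 868 − 438 = 430; ΔP_Y = 27.53 − 38.52 = -10.99.
Midpoints: Q̄_X = 653.0, P̄_Y = 33.03.
ε = (ΔQ_X/Q̄_X)/(ΔP_Y/P̄_Y) = (430/653.0)/(-10.99/33.03) ≈ -1.98.

-1.98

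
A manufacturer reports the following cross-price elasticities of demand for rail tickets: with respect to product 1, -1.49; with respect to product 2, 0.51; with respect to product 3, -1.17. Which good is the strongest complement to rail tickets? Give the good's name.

Complements have ε < 0. The most negative value is -1.49 (product 1).

product 1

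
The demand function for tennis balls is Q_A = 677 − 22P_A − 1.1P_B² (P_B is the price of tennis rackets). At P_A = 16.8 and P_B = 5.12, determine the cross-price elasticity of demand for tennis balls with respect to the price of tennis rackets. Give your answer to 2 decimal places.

At P_A = 16.8 and P_B = 5.12: Q_A = 278.564.
∂Q_A/∂P_B = -2.2P_B = -2.2(5.12) = -11.2640.
ε = (∂Q_A/∂P_B)(P_B/Q_A) = -11.2640 × (5.12/278.564) ≈ -0.21.

-0.21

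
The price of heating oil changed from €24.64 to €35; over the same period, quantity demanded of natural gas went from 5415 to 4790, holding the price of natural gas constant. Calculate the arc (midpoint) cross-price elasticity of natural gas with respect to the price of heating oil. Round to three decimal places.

ΔQ_A = 4790 − 5415 = -625; ΔP_B = 35 − 24.64 = 10.36.
Midpoints: Q̄_A = 5102.5, P̄_B = 29.82.
ε = (ΔQ_A/Q̄_A)/(ΔP_B/P̄_B) = (-625/5102.5)/(10.36/29.82) ≈ -0.353.
ε < 0: natural gas and heating oil are complements.

-0.353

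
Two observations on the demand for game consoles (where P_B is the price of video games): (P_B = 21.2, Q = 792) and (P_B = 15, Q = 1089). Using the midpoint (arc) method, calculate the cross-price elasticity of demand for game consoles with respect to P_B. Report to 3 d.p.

ΔQ_A = 1089 − 792 = 297; ΔP_B = 15 − 21.2 = -6.2.
Midpoints: Q̄_A = 940.5, P̄_B = 18.10.
ε = (ΔQ_A/Q̄_A)/(ΔP_B/P̄_B) = (297/940.5)/(-6.2/18.10) ≈ -0.922.
ε < 0: game consoles and video games are complements.

-0.922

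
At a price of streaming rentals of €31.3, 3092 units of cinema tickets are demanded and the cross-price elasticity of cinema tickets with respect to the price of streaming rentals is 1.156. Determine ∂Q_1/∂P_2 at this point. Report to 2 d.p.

114.20

ε = (∂Q_1/∂P_2)·(P_2/Q_1) ⇒ ∂Q_1/∂P_2 = ε·Q_1/P_2 = 1.156 × 3092/31.3 ≈ 114.20.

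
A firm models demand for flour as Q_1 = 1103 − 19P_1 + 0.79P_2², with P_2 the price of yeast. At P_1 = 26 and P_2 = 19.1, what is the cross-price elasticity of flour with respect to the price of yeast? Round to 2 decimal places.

0.64

At P_1 = 26 and P_2 = 19.1: Q_1 = 897.200.
∂Q_1/∂P_2 = 1.58P_2 = 1.58(19.1) = 30.1780.
ε = (∂Q_1/∂P_2)(P_2/Q_1) = 30.1780 × (19.1/897.200) ≈ 0.64.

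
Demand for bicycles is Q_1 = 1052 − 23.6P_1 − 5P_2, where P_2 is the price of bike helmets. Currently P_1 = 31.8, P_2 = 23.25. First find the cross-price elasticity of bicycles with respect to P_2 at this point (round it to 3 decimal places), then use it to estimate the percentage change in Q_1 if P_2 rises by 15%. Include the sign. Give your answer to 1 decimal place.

At P_1 = 31.8, P_2 = 23.25: Q_1 = 185.27.
∂Q_1/∂P_2 = -5.
ε = (∂Q_1/∂P_2)(P_2/Q_1) = -5.0000 × 23.25/185.27 ≈ -0.627.
%ΔQ_1 ≈ ε × %ΔP_2 = -0.627 × (15%) = -9.4%.

-9.4%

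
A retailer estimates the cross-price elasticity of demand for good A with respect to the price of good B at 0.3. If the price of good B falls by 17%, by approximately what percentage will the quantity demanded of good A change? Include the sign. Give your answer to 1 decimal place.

%ΔQ ≈ ε × %ΔP of good B = 0.3 × (-17%) = -5.1%.

-5.1%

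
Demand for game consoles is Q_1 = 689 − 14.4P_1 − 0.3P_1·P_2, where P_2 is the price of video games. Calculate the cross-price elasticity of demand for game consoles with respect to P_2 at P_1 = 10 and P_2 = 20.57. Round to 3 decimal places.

At P_1 = 10 and P_2 = 20.57: Q_1 = 483.29.
∂Q_1/∂P_2 = -0.3P_1 = -0.3(10) = -3.0000.
ε = (∂Q_1/∂P_2)(P_2/Q_1) = -3.0000 × (20.57/483.29) ≈ -0.128.

-0.128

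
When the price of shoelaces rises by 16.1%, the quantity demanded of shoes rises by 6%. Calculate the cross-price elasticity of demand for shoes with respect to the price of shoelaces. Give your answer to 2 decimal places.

ε = (%ΔQ of shoes) / (%ΔP of shoelaces) = (6%) / (16.1%) ≈ 0.37.
Positive cross-price elasticity: substitutes.

0.37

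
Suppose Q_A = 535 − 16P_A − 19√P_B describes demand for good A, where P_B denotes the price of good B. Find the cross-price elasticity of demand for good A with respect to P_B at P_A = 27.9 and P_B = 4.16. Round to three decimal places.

-0.389

At P_A = 27.9 and P_B = 4.16: Q_A = 49.847.
∂Q_A/∂P_B = -19/(2√P_B) = -19/(2√4.16) = -4.6578.
ε = (∂Q_A/∂P_B)(P_B/Q_A) = -4.6578 × (4.16/49.847) ≈ -0.389.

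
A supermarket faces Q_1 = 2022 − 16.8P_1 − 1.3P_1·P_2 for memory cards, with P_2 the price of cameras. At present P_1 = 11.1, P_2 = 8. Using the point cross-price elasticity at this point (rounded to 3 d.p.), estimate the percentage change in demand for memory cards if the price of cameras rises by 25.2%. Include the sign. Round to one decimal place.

-1.7%

At P_1 = 11.1, P_2 = 8: Q_1 = 1720.08.
∂Q_1/∂P_2 = -1.3P_1 = -14.4300.
ε = (∂Q_1/∂P_2)(P_2/Q_1) = -14.4300 × 8/1720.08 ≈ -0.067.
%ΔQ_1 ≈ ε × %ΔP_2 = -0.067 × (25.2%) = -1.7%.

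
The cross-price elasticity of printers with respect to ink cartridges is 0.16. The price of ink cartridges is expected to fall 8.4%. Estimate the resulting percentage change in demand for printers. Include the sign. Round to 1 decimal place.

%ΔQ ≈ ε × %ΔP of ink cartridges = 0.16 × (-8.4%) = -1.3%.

-1.3%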